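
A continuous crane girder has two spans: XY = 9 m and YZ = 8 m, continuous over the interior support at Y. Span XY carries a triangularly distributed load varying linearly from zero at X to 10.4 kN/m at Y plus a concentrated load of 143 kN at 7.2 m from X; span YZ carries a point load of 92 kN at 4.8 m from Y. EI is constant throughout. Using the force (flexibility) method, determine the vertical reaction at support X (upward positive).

Insert a hinge at Y; M_Y is the redundant, and each span becomes simply supported.
Discontinuity in slope at Y on the released structure — sum the simple-span end rotations:
  span XY: triangular load, peak 10.4: w₀L³/(45EI) = 168.5/EI
  span XY: point load 143 at a = 7.2: Pab(L + a)/(6LEI) = 556/EI
  span YZ: point load 92 at a = 4.8: Pab(L + b)/(6LEI) = 329.7/EI
  relative rotation θ_0 = (724.5 + 329.7)/EI = 1054/EI
A unit hogging moment at Y produces rotation L₁/(3EI) + L₂/(3EI) = 5.667/EI.
Compatibility: M_Y·(L₁+L₂)/(3EI) = θ_0, giving M_Y = 186 kN·m (hogging).
Span XY, ΣM about X with M_Y applied at Y: R_Y^{XY}·9 = 1310 + 186, so R_Y^{XY} = 166.3 kN and R_X = 189.8 − 166.3 = 23.53 kN.

R_X = 23.53 kN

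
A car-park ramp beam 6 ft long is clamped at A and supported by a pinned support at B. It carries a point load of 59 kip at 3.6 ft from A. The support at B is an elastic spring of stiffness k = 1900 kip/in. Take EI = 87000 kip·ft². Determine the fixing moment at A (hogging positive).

M_A = 67.17 kip·ft

Take the reaction at B as the redundant and release it; the primary structure is a cantilever fixed at A.
Primary-structure tip deflection at B by superposition:
  point load 59 at a = 3.6: Pa²(3L − a)/(6EI) = 1835/EI
Flexibility coefficient — unit upward force at B: δ_{BB} = L³/(3EI) = 72/EI.
With EI = 87000 kip·ft²: δ_0 = 0.021094 ft and δ_{BB} = 0.000828 ft/kip.
Compatibility — the spring shortens by R_B/k under the reaction it provides: δ_0 − R_B·δ_{BB} = R_B/k. With 1/k = 1/(1900×12) ft/kip = 0.000044 ft/kip, R_B = δ_0 / (δ_{BB} + 1/k) = 0.021094 / (0.000828 + 0.000044) = 24.21 kip.
Moment equilibrium about A: M_A = Σ(load moments about A) − R_B·L = 212.4 − 24.21×6 = 67.17 kip·ft.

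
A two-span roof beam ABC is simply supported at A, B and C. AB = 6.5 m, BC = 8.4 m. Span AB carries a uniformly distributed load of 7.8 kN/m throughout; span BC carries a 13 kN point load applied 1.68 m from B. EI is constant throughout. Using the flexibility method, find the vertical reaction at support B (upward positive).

R_B = 43.07 kN

Take M_B as the redundant. Released structure: two simple spans AB and BC with a hinge at B.
End slopes at the hinge B, treating each span as simply supported:
  span AB: UDL 7.8: wL³/(24EI) = 89.25/EI
  span BC: point load 13 at a = 1.68: Pab(L + b)/(6LEI) = 44.03/EI
  relative rotation θ_0 = (89.25 + 44.03)/EI = 133.3/EI
A unit hogging moment at B produces rotation L₁/(3EI) + L₂/(3EI) = 4.967/EI.
Slope continuity at B: θ_0 = M_B·4.967/EI, so M_B = 133.3/4.967 = 26.84 kN·m (hogging).
Span AB, ΣM about A with M_B applied at B: R_B^{AB}·6.5 = 164.8 + 26.84, so R_B^{AB} = 29.48 kN and R_A = 50.7 − 29.48 = 21.22 kN.
Span BC, ΣM about C: R_B^{BC}·8.4 = 87.36 + 26.84, so R_B^{BC} = 13.59 kN and R_C = 13 − 13.59 = -0.5947 kN.
R_B = 29.48 + 13.59 = 43.07 kN.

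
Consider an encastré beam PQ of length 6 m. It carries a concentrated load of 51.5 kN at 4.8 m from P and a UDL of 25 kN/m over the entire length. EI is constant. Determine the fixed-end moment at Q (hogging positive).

M_Q = 114.6 kN·m

Take the two fixed-end moments M_P, M_Q as redundants; the released structure is the simple span PQ.
End rotations of the released simple span under the applied load (×1/EI):
  at P: point load 51.5 at a = 4.8: Pab(L + b)/(6LEI) = 59.33/EI
  at Q: point load 51.5 at a = 4.8: Pab(L + a)/(6LEI) = 88.99/EI
  at P: UDL 25: wL³/(24EI) = 225/EI
  at Q: UDL 25: wL³/(24EI) = 225/EI
  θ_P0 = 284.3/EI,  θ_Q0 = 314/EI
Flexibility coefficients: a unit moment at one end gives L/(3EI) there and L/(6EI) at the far end, so f₁₁ = f₂₂ = 2/EI and f₁₂ = f₂₁ = 1/EI.
Compatibility — zero rotation at each built-in end:
  2 M_P + 1 M_Q = 284.3
  1 M_P + 2 M_Q = 314
Solving the pair gives M_P = 84.89 kN·m and M_Q = 114.6 kN·m (hogging).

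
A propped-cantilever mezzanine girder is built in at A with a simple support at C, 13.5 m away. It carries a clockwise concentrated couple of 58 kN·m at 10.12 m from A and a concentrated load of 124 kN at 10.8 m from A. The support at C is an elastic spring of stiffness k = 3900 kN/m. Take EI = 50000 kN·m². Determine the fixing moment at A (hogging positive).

M_A = 156.6 kN·m

Remove the prop at C; the released (primary) structure is a cantilever built in at A.
Downward deflection at the released point C due to the loads:
  clockwise couple 58 at a = 10.12: M₀a(2L − a)/(2EI) = 4954/EI
  point load 124 at a = 10.8: Pa²(3L − a)/(6EI) = 71594/EI
  δ_0 = 76548/EI
Tip deflection under a unit load at C: L³/(3EI) = 820.1/EI.
With EI = 50000 kN·m²: δ_0 = 1.531 m and δ_{CC} = 0.016403 m/kN.
Compatibility — the spring shortens by R_C/k under the reaction it provides: δ_0 − R_C·δ_{CC} = R_C/k. With 1/k = 0.000256 m/kN, R_C = δ_0 / (δ_{CC} + 1/k) = 1.531 / (0.016403 + 0.000256) = 91.9 kN.
Moment equilibrium about A: M_A = Σ(load moments about A) − R_C·L = 1397 − 91.9×13.5 = 156.6 kN·m.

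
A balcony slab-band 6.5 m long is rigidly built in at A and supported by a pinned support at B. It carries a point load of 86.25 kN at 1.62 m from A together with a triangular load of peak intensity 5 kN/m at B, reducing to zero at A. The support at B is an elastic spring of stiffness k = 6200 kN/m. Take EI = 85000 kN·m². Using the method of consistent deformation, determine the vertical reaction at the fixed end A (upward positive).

Remove the prop at B; the released (primary) structure is a cantilever built in at A.
Deflection at B on the released cantilever, summing each load's contribution:
  point load 86.25 at a = 1.62: Pa²(3L − a)/(6EI) = 674.5/EI
  triangular load, peak 5 at the free end: 11w₀L⁴/(120EI) = 818.2/EI
  δ_0 = 1493/EI
Flexibility coefficient — unit upward force at B: δ_{BB} = L³/(3EI) = 91.54/EI.
With EI = 85000 kN·m²: δ_0 = 0.017561 m and δ_{BB} = 0.001077 m/kN.
Compatibility — the spring shortens by R_B/k under the reaction it provides: δ_0 − R_B·δ_{BB} = R_B/k. With 1/k = 0.000161 m/kN, R_B = δ_0 / (δ_{BB} + 1/k) = 0.017561 / (0.001077 + 0.000161) = 14.18 kN.
Vertical equilibrium: R_A = ΣP − R_B = 102.5 − 14.18 = 88.32 kN.

R_A = 88.32 kN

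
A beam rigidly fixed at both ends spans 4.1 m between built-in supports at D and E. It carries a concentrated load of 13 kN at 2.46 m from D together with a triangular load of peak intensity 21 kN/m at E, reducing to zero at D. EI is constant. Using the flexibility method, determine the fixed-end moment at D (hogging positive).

Take the two fixed-end moments M_D, M_E as redundants; the released structure is the simple span DE.
End rotations of the released simple span under the applied load (×1/EI):
  at D: point load 13 at a = 2.46: Pab(L + b)/(6LEI) = 12.24/EI
  at E: point load 13 at a = 2.46: Pab(L + a)/(6LEI) = 13.99/EI
  at D: triangular load, peak 21: 7w₀L³/(360EI) = 28.14/EI
  at E: triangular load, peak 21: w₀L³/(45EI) = 32.16/EI
  θ_D0 = 40.38/EI,  θ_E0 = 46.15/EI
Flexibility coefficients: a unit moment at one end gives L/(3EI) there and L/(6EI) at the far end, so f₁₁ = f₂₂ = 1.367/EI and f₁₂ = f₂₁ = 0.6833/EI.
Compatibility — zero rotation at each built-in end:
  1.367 M_D + 0.6833 M_E = 40.38
  0.6833 M_D + 1.367 M_E = 46.15
Solving the pair gives M_D = 16.88 kN·m and M_E = 25.33 kN·m (hogging).

M_D = 16.88 kN·m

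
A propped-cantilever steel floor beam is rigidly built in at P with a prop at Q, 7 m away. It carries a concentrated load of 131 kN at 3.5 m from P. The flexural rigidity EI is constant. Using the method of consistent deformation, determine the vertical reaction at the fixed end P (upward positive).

Choose R_Q as the redundant. The primary structure is the cantilever fixed at P.
Primary-structure tip deflection at Q by superposition:
  point load 131 at a = 3.5: Pa²(3L − a)/(6EI) = 4681/EI
Flexibility coefficient — unit upward force at Q: δ_{QQ} = L³/(3EI) = 114.3/EI.
The prop prevents deflection at Q: R_Q = δ_0/δ_{QQ} = 4681/114.3 = 40.94 kN.
Vertical equilibrium: R_P = ΣP − R_Q = 131 − 40.94 = 90.06 kN.

R_P = 90.06 kN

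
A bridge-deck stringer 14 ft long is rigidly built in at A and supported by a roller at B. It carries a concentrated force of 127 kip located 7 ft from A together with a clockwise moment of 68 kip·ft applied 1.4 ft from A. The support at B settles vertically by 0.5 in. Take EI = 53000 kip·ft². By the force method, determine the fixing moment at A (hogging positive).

Remove the prop at B; the released (primary) structure is a cantilever built in at A.
Deflection at B on the released cantilever, summing each load's contribution:
  point load 127 at a = 7: Pa²(3L − a)/(6EI) = 36301/EI
  clockwise couple 68 at a = 1.4: M₀a(2L − a)/(2EI) = 1266/EI
  δ_0 = 37567/EI
Tip deflection under a unit load at B: L³/(3EI) = 914.7/EI.
With EI = 53000 kip·ft²: δ_0 = 0.70881 ft and δ_{BB} = 0.017258 ft/kip.
Compatibility — the beam at B must follow the support down by 0.04167 ft: δ_0 − R_B·δ_{BB} = 0.04167, so R_B = (0.70881 − 0.04167)/0.017258 = 38.66 kip.
Moment equilibrium about A: M_A = Σ(load moments about A) − R_B·L = 957 − 38.66×14 = 415.8 kip·ft.

M_A = 415.8 kip·ft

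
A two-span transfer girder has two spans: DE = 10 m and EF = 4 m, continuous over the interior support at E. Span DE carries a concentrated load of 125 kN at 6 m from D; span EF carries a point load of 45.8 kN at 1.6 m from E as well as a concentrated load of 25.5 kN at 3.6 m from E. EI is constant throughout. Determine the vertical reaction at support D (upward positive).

R_D = 31.71 kN

Release continuity at E by inserting a hinge; the redundant is the internal moment M_E. The primary structure is two simply-supported spans DE and EF.
End slopes at the hinge E, treating each span as simply supported:
  span DE: point load 125 at a = 6: Pab(L + a)/(6LEI) = 800/EI
  span EF: point load 45.8 at a = 1.6: Pab(L + b)/(6LEI) = 46.9/EI
  span EF: point load 25.5 at a = 3.6: Pab(L + b)/(6LEI) = 6.732/EI
  relative rotation θ_0 = (800 + 53.63)/EI = 853.6/EI
A unit hogging moment at E produces rotation L₁/(3EI) + L₂/(3EI) = 4.667/EI.
Slope continuity at E: θ_0 = M_E·4.667/EI, so M_E = 853.6/4.667 = 182.9 kN·m (hogging).
Span DE, ΣM about D with M_E applied at E: R_E^{DE}·10 = 750 + 182.9, so R_E^{DE} = 93.29 kN and R_D = 125 − 93.29 = 31.71 kN.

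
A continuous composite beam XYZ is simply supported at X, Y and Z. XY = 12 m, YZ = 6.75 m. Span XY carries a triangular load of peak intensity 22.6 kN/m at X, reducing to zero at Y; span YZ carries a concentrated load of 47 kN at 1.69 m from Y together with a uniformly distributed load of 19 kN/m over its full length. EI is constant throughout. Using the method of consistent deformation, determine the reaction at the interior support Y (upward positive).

R_Y = 186 kN

Take M_Y as the redundant. Released structure: two simple spans XY and YZ with a hinge at Y.
Rotations at Y on the released spans (each span's end-slope, ×1/EI):
  span XY: triangular load, peak 22.6: 7w₀L³/(360EI) = 759.4/EI
  span YZ: point load 47 at a = 1.69: Pab(L + b)/(6LEI) = 117.2/EI
  span YZ: UDL 19: wL³/(24EI) = 243.5/EI
  relative rotation θ_0 = (759.4 + 360.7)/EI = 1120/EI
A unit hogging moment at Y produces rotation L₁/(3EI) + L₂/(3EI) = 6.25/EI.
Slope continuity at Y: θ_0 = M_Y·6.25/EI, so M_Y = 1120/6.25 = 179.2 kN·m (hogging).
Span XY, ΣM about X with M_Y applied at Y: R_Y^{XY}·12 = 542.4 + 179.2, so R_Y^{XY} = 60.13 kN and R_X = 135.6 − 60.13 = 75.47 kN.
Span YZ, ΣM about Z: R_Y^{YZ}·6.75 = 670.7 + 179.2, so R_Y^{YZ} = 125.9 kN and R_Z = 175.2 − 125.9 = 49.34 kN.
R_Y = 60.13 + 125.9 = 186 kN.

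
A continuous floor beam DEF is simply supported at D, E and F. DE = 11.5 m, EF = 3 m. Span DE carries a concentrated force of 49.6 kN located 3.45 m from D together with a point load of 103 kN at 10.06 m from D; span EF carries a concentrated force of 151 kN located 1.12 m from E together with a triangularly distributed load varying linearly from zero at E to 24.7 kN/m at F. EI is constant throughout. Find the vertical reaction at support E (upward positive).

Take M_E as the redundant. Released structure: two simple spans DE and EF with a hinge at E.
Rotations at E on the released spans (each span's end-slope, ×1/EI):
  span DE: point load 49.6 at a = 3.45: Pab(L + a)/(6LEI) = 298.5/EI
  span DE: point load 103 at a = 10.06: Pab(L + a)/(6LEI) = 466.2/EI
  span EF: point load 151 at a = 1.12: Pab(L + b)/(6LEI) = 86.2/EI
  span EF: triangular load, peak 24.7: 7w₀L³/(360EI) = 12.97/EI
  relative rotation θ_0 = (764.7 + 99.17)/EI = 863.9/EI
A unit hogging moment at E produces rotation L₁/(3EI) + L₂/(3EI) = 4.833/EI.
Slope continuity at E: θ_0 = M_E·4.833/EI, so M_E = 863.9/4.833 = 178.7 kN·m (hogging).
Span DE, ΣM about D with M_E applied at E: R_E^{DE}·11.5 = 1207 + 178.7, so R_E^{DE} = 120.5 kN and R_D = 152.6 − 120.5 = 32.08 kN.
Span EF, ΣM about F: R_E^{EF}·3 = 320.9 + 178.7, so R_E^{EF} = 166.6 kN and R_F = 188.1 − 166.6 = 21.5 kN.
R_E = 120.5 + 166.6 = 287.1 kN.

R_E = 287.1 kN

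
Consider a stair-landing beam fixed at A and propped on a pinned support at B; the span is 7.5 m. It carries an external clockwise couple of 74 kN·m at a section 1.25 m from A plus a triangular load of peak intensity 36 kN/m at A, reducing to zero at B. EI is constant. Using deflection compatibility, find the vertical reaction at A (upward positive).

R_A = 103.5 kN

Take the reaction at B as the redundant and release it; the primary structure is a cantilever fixed at A.
Free-end deflection of the primary structure under the applied loading (downward +):
  clockwise couple 74 at a = 1.25: M₀a(2L − a)/(2EI) = 635.9/EI
  triangular load, peak 36 at the fixed end: w₀L⁴/(30EI) = 3797/EI
  δ_0 = 4433/EI
Flexibility coefficient — unit upward force at B: δ_{BB} = L³/(3EI) = 140.6/EI.
The prop prevents deflection at B: R_B = δ_0/δ_{BB} = 4433/140.6 = 31.52 kN.
Vertical equilibrium: R_A = ΣP − R_B = 135 − 31.52 = 103.5 kN.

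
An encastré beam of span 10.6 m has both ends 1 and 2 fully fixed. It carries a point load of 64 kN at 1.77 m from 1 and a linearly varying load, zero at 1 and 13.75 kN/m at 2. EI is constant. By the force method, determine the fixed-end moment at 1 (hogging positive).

M_1 = 130.1 kN·m

Take the two fixed-end moments M_1, M_2 as redundants; the released structure is the simple span 12.
End rotations of the released simple span under the applied load (×1/EI):
  at 1: point load 64 at a = 1.77: Pab(L + b)/(6LEI) = 305.6/EI
  at 2: point load 64 at a = 1.77: Pab(L + a)/(6LEI) = 194.5/EI
  at 1: triangular load, peak 13.75: 7w₀L³/(360EI) = 318.4/EI
  at 2: triangular load, peak 13.75: w₀L³/(45EI) = 363.9/EI
  θ_10 = 624/EI,  θ_20 = 558.5/EI
Flexibility coefficients: a unit moment at one end gives L/(3EI) there and L/(6EI) at the far end, so f₁₁ = f₂₂ = 3.533/EI and f₁₂ = f₂₁ = 1.767/EI.
Compatibility — zero rotation at each built-in end:
  3.533 M_1 + 1.767 M_2 = 624
  1.767 M_1 + 3.533 M_2 = 558.5
Solving the pair gives M_1 = 130.1 kN·m and M_2 = 93 kN·m (hogging).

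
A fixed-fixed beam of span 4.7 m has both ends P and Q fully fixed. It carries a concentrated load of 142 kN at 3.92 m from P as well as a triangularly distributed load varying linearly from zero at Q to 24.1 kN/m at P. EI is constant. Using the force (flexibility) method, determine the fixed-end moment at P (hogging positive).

M_P = 41.95 kN·m

Release both end moments; the primary structure is a simply-supported span PQ with redundants M_P and M_Q.
Simple-span end rotations at P and Q under the given loads:
  at P: point load 142 at a = 3.92: Pab(L + b)/(6LEI) = 84.37/EI
  at Q: point load 142 at a = 3.92: Pab(L + a)/(6LEI) = 132.7/EI
  at P: triangular load, peak 24.1: w₀L³/(45EI) = 55.6/EI
  at Q: triangular load, peak 24.1: 7w₀L³/(360EI) = 48.65/EI
  θ_P0 = 140/EI,  θ_Q0 = 181.4/EI
Flexibility coefficients: a unit moment at one end gives L/(3EI) there and L/(6EI) at the far end, so f₁₁ = f₂₂ = 1.567/EI and f₁₂ = f₂₁ = 0.7833/EI.
Compatibility — zero rotation at each built-in end:
  1.567 M_P + 0.7833 M_Q = 140
  0.7833 M_P + 1.567 M_Q = 181.4
Solving the pair gives M_P = 41.95 kN·m and M_Q = 94.79 kN·m (hogging).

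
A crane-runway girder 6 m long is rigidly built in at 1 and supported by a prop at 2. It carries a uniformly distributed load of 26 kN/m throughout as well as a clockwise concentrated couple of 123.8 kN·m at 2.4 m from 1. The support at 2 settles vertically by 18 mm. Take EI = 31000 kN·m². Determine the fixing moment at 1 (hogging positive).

M_1 = 168.5 kN·m

Release the roller at 2. Primary structure: cantilever fixed at 1.
Downward deflection at the released point 2 due to the loads:
  UDL 26: wL⁴/(8EI) = 4212/EI
  clockwise couple 123.8 at a = 2.4: M₀a(2L − a)/(2EI) = 1426/EI
  δ_0 = 5638/EI
Tip deflection under a unit load at 2: L³/(3EI) = 72/EI.
With EI = 31000 kN·m²: δ_0 = 0.18188 m and δ_{22} = 0.002323 m/kN.
Compatibility — the beam at 2 must follow the support down by 0.018 m: δ_0 − R_2·δ_{22} = 0.018, so R_2 = (0.18188 − 0.018)/0.002323 = 70.56 kN.
Moment equilibrium about 1: M_1 = Σ(load moments about 1) − R_2·L = 591.8 − 70.56×6 = 168.5 kN·m.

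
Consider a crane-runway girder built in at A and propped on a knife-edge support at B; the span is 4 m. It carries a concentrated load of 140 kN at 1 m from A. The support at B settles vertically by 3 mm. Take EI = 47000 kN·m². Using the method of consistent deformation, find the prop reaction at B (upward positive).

R_B = 5.422 kN

Take the reaction at B as the redundant and release it; the primary structure is a cantilever fixed at A.
Downward deflection at the released point B due to the loads:
  point load 140 at a = 1: Pa²(3L − a)/(6EI) = 256.7/EI
Flexibility coefficient — unit upward force at B: δ_{BB} = L³/(3EI) = 21.33/EI.
With EI = 47000 kN·m²: δ_0 = 0.005461 m and δ_{BB} = 0.000454 m/kN.
Compatibility — the beam at B must follow the support down by 0.003 m: δ_0 − R_B·δ_{BB} = 0.003, so R_B = (0.005461 − 0.003)/0.000454 = 5.422 kN.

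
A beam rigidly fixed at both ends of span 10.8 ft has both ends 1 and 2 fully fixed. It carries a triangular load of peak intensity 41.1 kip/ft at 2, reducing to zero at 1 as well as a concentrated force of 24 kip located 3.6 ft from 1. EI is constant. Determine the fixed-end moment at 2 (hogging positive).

M_2 = 258.9 kip·ft

Release both end moments; the primary structure is a simply-supported span 12 with redundants M_1 and M_2.
Simple-span end rotations at 1 and 2 under the given loads:
  at 1: triangular load, peak 41.1: 7w₀L³/(360EI) = 1007/EI
  at 2: triangular load, peak 41.1: w₀L³/(45EI) = 1151/EI
  at 1: point load 24 at a = 3.6: Pab(L + b)/(6LEI) = 172.8/EI
  at 2: point load 24 at a = 3.6: Pab(L + a)/(6LEI) = 138.2/EI
  θ_10 = 1180/EI,  θ_20 = 1289/EI
Flexibility coefficients: a unit moment at one end gives L/(3EI) there and L/(6EI) at the far end, so f₁₁ = f₂₂ = 3.6/EI and f₁₂ = f₂₁ = 1.8/EI.
Compatibility — zero rotation at each built-in end:
  3.6 M_1 + 1.8 M_2 = 1180
  1.8 M_1 + 3.6 M_2 = 1289
Solving the pair gives M_1 = 198.2 kip·ft and M_2 = 258.9 kip·ft (hogging).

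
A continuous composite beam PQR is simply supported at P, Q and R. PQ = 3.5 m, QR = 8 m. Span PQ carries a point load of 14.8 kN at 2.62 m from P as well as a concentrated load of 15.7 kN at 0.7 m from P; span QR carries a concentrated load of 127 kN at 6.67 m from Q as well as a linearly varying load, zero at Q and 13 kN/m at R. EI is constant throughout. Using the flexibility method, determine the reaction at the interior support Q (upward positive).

R_Q = 91.72 kN

Release continuity at Q by inserting a hinge; the redundant is the internal moment M_Q. The primary structure is two simply-supported spans PQ and QR.
Discontinuity in slope at Q on the released structure — sum the simple-span end rotations:
  span PQ: point load 14.8 at a = 2.62: Pab(L + a)/(6LEI) = 9.944/EI
  span PQ: point load 15.7 at a = 0.7: Pab(L + a)/(6LEI) = 6.154/EI
  span QR: point load 127 at a = 6.67: Pab(L + b)/(6LEI) = 219/EI
  span QR: triangular load, peak 13: 7w₀L³/(360EI) = 129.4/EI
  relative rotation θ_0 = (16.1 + 348.4)/EI = 364.5/EI
A unit hogging moment at Q produces rotation L₁/(3EI) + L₂/(3EI) = 3.833/EI.
Slope continuity at Q: θ_0 = M_Q·3.833/EI, so M_Q = 364.5/3.833 = 95.09 kN·m (hogging).
Span PQ, ΣM about P with M_Q applied at Q: R_Q^{PQ}·3.5 = 49.77 + 95.09, so R_Q^{PQ} = 41.39 kN and R_P = 30.5 − 41.39 = -10.89 kN.
Span QR, ΣM about R: R_Q^{QR}·8 = 307.6 + 95.09, so R_Q^{QR} = 50.33 kN and R_R = 179 − 50.33 = 128.7 kN.
R_Q = 41.39 + 50.33 = 91.72 kN.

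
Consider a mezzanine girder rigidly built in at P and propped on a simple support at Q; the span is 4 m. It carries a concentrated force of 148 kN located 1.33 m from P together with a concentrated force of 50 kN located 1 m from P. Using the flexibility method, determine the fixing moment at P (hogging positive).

Release the roller at Q. Primary structure: cantilever fixed at P.
Deflection at Q on the released cantilever, summing each load's contribution:
  point load 148 at a = 1.33: Pa²(3L − a)/(6EI) = 465.6/EI
  point load 50 at a = 1: Pa²(3L − a)/(6EI) = 91.67/EI
  δ_0 = 557.2/EI
Flexibility coefficient — unit upward force at Q: δ_{QQ} = L³/(3EI) = 21.33/EI.
Compatibility at Q: δ_0 − R_Q·δ_{QQ} = 0, so R_Q = 557.2/21.33 = 26.12 kN.
Moment equilibrium about P: M_P = Σ(load moments about P) − R_Q·L = 246.8 − 26.12×4 = 142.4 kN·m.

M_P = 142.4 kN·m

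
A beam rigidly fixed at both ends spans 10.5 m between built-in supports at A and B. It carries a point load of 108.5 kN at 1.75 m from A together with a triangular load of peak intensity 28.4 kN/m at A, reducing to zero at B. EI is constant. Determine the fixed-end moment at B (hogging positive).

M_B = 130.7 kN·m

Take the two fixed-end moments M_A, M_B as redundants; the released structure is the simple span AB.
End rotations of the released simple span under the applied load (×1/EI):
  at A: point load 108.5 at a = 1.75: Pab(L + b)/(6LEI) = 507.7/EI
  at B: point load 108.5 at a = 1.75: Pab(L + a)/(6LEI) = 323.1/EI
  at A: triangular load, peak 28.4: w₀L³/(45EI) = 730.6/EI
  at B: triangular load, peak 28.4: 7w₀L³/(360EI) = 639.3/EI
  θ_A0 = 1238/EI,  θ_B0 = 962.3/EI
Flexibility coefficients: a unit moment at one end gives L/(3EI) there and L/(6EI) at the far end, so f₁₁ = f₂₂ = 3.5/EI and f₁₂ = f₂₁ = 1.75/EI.
Compatibility — zero rotation at each built-in end:
  3.5 M_A + 1.75 M_B = 1238
  1.75 M_A + 3.5 M_B = 962.3
Solving the pair gives M_A = 288.4 kN·m and M_B = 130.7 kN·m (hogging).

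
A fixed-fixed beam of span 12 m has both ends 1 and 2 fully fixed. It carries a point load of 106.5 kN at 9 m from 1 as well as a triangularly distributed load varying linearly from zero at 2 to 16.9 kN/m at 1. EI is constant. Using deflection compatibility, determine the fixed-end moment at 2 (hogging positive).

Release both end moments; the primary structure is a simply-supported span 12 with redundants M_1 and M_2.
Simple-span end rotations at 1 and 2 under the given loads:
  at 1: point load 106.5 at a = 9: Pab(L + b)/(6LEI) = 599.1/EI
  at 2: point load 106.5 at a = 9: Pab(L + a)/(6LEI) = 838.7/EI
  at 1: triangular load, peak 16.9: w₀L³/(45EI) = 649/EI
  at 2: triangular load, peak 16.9: 7w₀L³/(360EI) = 567.8/EI
  θ_10 = 1248/EI,  θ_20 = 1407/EI
Flexibility coefficients: a unit moment at one end gives L/(3EI) there and L/(6EI) at the far end, so f₁₁ = f₂₂ = 4/EI and f₁₂ = f₂₁ = 2/EI.
Compatibility — zero rotation at each built-in end:
  4 M_1 + 2 M_2 = 1248
  2 M_1 + 4 M_2 = 1407
Solving the pair gives M_1 = 181.6 kN·m and M_2 = 260.8 kN·m (hogging).

M_2 = 260.8 kN·m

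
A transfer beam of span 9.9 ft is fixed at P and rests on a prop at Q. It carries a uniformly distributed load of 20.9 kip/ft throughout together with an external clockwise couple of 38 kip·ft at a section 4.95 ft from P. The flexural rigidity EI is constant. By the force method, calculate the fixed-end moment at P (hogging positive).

M_P = 251.3 kip·ft

Take the reaction at Q as the redundant and release it; the primary structure is a cantilever fixed at P.
Deflection at Q on the released cantilever, summing each load's contribution:
  UDL 20.9: wL⁴/(8EI) = 25096/EI
  clockwise couple 38 at a = 4.95: M₀a(2L − a)/(2EI) = 1397/EI
  δ_0 = 26492/EI
Tip deflection under a unit load at Q: L³/(3EI) = 323.4/EI.
The prop prevents deflection at Q: R_Q = δ_0/δ_{QQ} = 26492/323.4 = 81.91 kip.
Moment equilibrium about P: M_P = Σ(load moments about P) − R_Q·L = 1062 − 81.91×9.9 = 251.3 kip·ft.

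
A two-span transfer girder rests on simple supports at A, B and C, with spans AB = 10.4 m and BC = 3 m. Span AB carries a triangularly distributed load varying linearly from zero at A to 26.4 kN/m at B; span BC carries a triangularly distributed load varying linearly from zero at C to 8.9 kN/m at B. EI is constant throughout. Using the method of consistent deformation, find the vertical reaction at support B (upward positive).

Release continuity at B by inserting a hinge; the redundant is the internal moment M_B. The primary structure is two simply-supported spans AB and BC.
Rotations at B on the released spans (each span's end-slope, ×1/EI):
  span AB: triangular load, peak 26.4: w₀L³/(45EI) = 659.9/EI
  span BC: triangular load, peak 8.9: w₀L³/(45EI) = 5.34/EI
  relative rotation θ_0 = (659.9 + 5.34)/EI = 665.3/EI
A unit hogging moment at B produces rotation L₁/(3EI) + L₂/(3EI) = 4.467/EI.
Slope continuity at B: θ_0 = M_B·4.467/EI, so M_B = 665.3/4.467 = 148.9 kN·m (hogging).
Span AB, ΣM about A with M_B applied at B: R_B^{AB}·10.4 = 951.8 + 148.9, so R_B^{AB} = 105.8 kN and R_A = 137.3 − 105.8 = 31.44 kN.
Span BC, ΣM about C: R_B^{BC}·3 = 26.7 + 148.9, so R_B^{BC} = 58.55 kN and R_C = 13.35 − 58.55 = -45.2 kN.
R_B = 105.8 + 58.55 = 164.4 kN.

R_B = 164.4 kN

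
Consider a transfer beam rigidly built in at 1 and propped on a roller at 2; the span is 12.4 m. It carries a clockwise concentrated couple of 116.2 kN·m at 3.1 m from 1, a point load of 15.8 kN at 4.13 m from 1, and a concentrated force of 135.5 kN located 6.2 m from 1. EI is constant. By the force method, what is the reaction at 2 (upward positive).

R_2 = 50.83 kN

Take the reaction at 2 as the redundant and release it; the primary structure is a cantilever fixed at 1.
Free-end deflection of the primary structure under the applied loading (downward +):
  clockwise couple 116.2 at a = 3.1: M₀a(2L − a)/(2EI) = 3908/EI
  point load 15.8 at a = 4.13: Pa²(3L − a)/(6EI) = 1485/EI
  point load 135.5 at a = 6.2: Pa²(3L − a)/(6EI) = 26911/EI
  δ_0 = 32305/EI
Tip deflection under a unit load at 2: L³/(3EI) = 635.5/EI.
Compatibility at 2: δ_0 − R_2·δ_{22} = 0, so R_2 = 32305/635.5 = 50.83 kN.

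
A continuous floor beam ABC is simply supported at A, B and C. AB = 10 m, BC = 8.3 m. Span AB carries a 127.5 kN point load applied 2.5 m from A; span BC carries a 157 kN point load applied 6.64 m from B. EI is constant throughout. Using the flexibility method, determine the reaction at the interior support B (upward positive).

Take M_B as the redundant. Released structure: two simple spans AB and BC with a hinge at B.
Rotations at B on the released spans (each span's end-slope, ×1/EI):
  span AB: point load 127.5 at a = 2.5: Pab(L + a)/(6LEI) = 498/EI
  span BC: point load 157 at a = 6.64: Pab(L + b)/(6LEI) = 346.1/EI
  relative rotation θ_0 = (498 + 346.1)/EI = 844.2/EI
A unit hogging moment at B produces rotation L₁/(3EI) + L₂/(3EI) = 6.1/EI.
Compatibility: M_B·(L₁+L₂)/(3EI) = θ_0, giving M_B = 138.4 kN·m (hogging).
Span AB, ΣM about A with M_B applied at B: R_B^{AB}·10 = 318.8 + 138.4, so R_B^{AB} = 45.71 kN and R_A = 127.5 − 45.71 = 81.79 kN.
Span BC, ΣM about C: R_B^{BC}·8.3 = 260.6 + 138.4, so R_B^{BC} = 48.07 kN and R_C = 157 − 48.07 = 108.9 kN.
R_B = 45.71 + 48.07 = 93.79 kN.

R_B = 93.79 kN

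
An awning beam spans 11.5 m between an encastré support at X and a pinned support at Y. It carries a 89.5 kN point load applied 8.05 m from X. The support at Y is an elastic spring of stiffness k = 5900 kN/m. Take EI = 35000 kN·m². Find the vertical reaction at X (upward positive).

Remove the prop at Y; the released (primary) structure is a cantilever built in at X.
Deflection at Y on the released cantilever, summing each load's contribution:
  point load 89.5 at a = 8.05: Pa²(3L − a)/(6EI) = 25568/EI
Flexibility coefficient — unit upward force at Y: δ_{YY} = L³/(3EI) = 507/EI.
With EI = 35000 kN·m²: δ_0 = 0.7305 m and δ_{YY} = 0.014485 m/kN.
Compatibility — the spring shortens by R_Y/k under the reaction it provides: δ_0 − R_Y·δ_{YY} = R_Y/k. With 1/k = 0.000169 m/kN, R_Y = δ_0 / (δ_{YY} + 1/k) = 0.7305 / (0.014485 + 0.000169) = 49.85 kN.
Vertical equilibrium: R_X = ΣP − R_Y = 89.5 − 49.85 = 39.65 kN.

R_X = 39.65 kN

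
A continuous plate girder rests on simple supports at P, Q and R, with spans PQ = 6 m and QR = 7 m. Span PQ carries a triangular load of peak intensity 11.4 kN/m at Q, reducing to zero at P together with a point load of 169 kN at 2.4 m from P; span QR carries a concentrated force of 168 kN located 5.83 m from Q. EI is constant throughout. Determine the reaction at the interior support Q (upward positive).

R_Q = 162.6 kN

Release continuity at Q by inserting a hinge; the redundant is the internal moment M_Q. The primary structure is two simply-supported spans PQ and QR.
End slopes at the hinge Q, treating each span as simply supported:
  span PQ: triangular load, peak 11.4: w₀L³/(45EI) = 54.72/EI
  span PQ: point load 169 at a = 2.4: Pab(L + a)/(6LEI) = 340.7/EI
  span QR: point load 168 at a = 5.83: Pab(L + b)/(6LEI) = 222.9/EI
  relative rotation θ_0 = (395.4 + 222.9)/EI = 618.3/EI
A unit hogging moment at Q produces rotation L₁/(3EI) + L₂/(3EI) = 4.333/EI.
Slope continuity at Q: θ_0 = M_Q·4.333/EI, so M_Q = 618.3/4.333 = 142.7 kN·m (hogging).
Span PQ, ΣM about P with M_Q applied at Q: R_Q^{PQ}·6 = 542.4 + 142.7, so R_Q^{PQ} = 114.2 kN and R_P = 203.2 − 114.2 = 89.02 kN.
Span QR, ΣM about R: R_Q^{QR}·7 = 196.6 + 142.7, so R_Q^{QR} = 48.46 kN and R_R = 168 − 48.46 = 119.5 kN.
R_Q = 114.2 + 48.46 = 162.6 kN.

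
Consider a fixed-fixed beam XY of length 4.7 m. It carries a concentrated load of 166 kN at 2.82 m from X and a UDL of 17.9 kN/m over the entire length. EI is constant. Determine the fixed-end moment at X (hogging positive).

M_X = 107.9 kN·m

Take the two fixed-end moments M_X, M_Y as redundants; the released structure is the simple span XY.
End rotations of the released simple span under the applied load (×1/EI):
  at X: point load 166 at a = 2.82: Pab(L + b)/(6LEI) = 205.3/EI
  at Y: point load 166 at a = 2.82: Pab(L + a)/(6LEI) = 234.7/EI
  at X: UDL 17.9: wL³/(24EI) = 77.43/EI
  at Y: UDL 17.9: wL³/(24EI) = 77.43/EI
  θ_X0 = 282.8/EI,  θ_Y0 = 312.1/EI
Flexibility coefficients: a unit moment at one end gives L/(3EI) there and L/(6EI) at the far end, so f₁₁ = f₂₂ = 1.567/EI and f₁₂ = f₂₁ = 0.7833/EI.
Compatibility — zero rotation at each built-in end:
  1.567 M_X + 0.7833 M_Y = 282.8
  0.7833 M_X + 1.567 M_Y = 312.1
Solving the pair gives M_X = 107.9 kN·m and M_Y = 145.3 kN·m (hogging).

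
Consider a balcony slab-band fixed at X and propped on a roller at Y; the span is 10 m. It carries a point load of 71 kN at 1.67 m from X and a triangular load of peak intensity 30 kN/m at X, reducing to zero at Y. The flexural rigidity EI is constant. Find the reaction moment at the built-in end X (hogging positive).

M_X = 290.5 kN·m

Choose R_Y as the redundant. The primary structure is the cantilever fixed at X.
Deflection at Y on the released cantilever, summing each load's contribution:
  point load 71 at a = 1.67: Pa²(3L − a)/(6EI) = 934.9/EI
  triangular load, peak 30 at the fixed end: w₀L⁴/(30EI) = 10000/EI
  δ_0 = 10935/EI
Flexibility coefficient — unit upward force at Y: δ_{YY} = L³/(3EI) = 333.3/EI.
Compatibility at Y: δ_0 − R_Y·δ_{YY} = 0, so R_Y = 10935/333.3 = 32.8 kN.
Moment equilibrium about X: M_X = Σ(load moments about X) − R_Y·L = 618.6 − 32.8×10 = 290.5 kN·m.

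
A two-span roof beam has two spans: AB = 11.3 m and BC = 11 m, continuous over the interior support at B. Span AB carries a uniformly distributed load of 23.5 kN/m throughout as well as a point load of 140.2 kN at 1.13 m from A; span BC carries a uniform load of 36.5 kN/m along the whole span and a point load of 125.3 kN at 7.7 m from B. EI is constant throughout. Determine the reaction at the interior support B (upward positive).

R_B = 491.9 kN

Take M_B as the redundant. Released structure: two simple spans AB and BC with a hinge at B.
End slopes at the hinge B, treating each span as simply supported:
  span AB: UDL 23.5: wL³/(24EI) = 1413/EI
  span AB: point load 140.2 at a = 1.13: Pab(L + a)/(6LEI) = 295.4/EI
  span BC: UDL 36.5: wL³/(24EI) = 2024/EI
  span BC: point load 125.3 at a = 7.7: Pab(L + b)/(6LEI) = 689.8/EI
  relative rotation θ_0 = (1708 + 2714)/EI = 4422/EI
A unit hogging moment at B produces rotation L₁/(3EI) + L₂/(3EI) = 7.433/EI.
Slope continuity at B: θ_0 = M_B·7.433/EI, so M_B = 4422/7.433 = 594.9 kN·m (hogging).
Span AB, ΣM about A with M_B applied at B: R_B^{AB}·11.3 = 1659 + 594.9, so R_B^{AB} = 199.4 kN and R_A = 405.8 − 199.4 = 206.3 kN.
Span BC, ΣM about C: R_B^{BC}·11 = 2622 + 594.9, so R_B^{BC} = 292.4 kN and R_C = 526.8 − 292.4 = 234.4 kN.
R_B = 199.4 + 292.4 = 491.9 kN.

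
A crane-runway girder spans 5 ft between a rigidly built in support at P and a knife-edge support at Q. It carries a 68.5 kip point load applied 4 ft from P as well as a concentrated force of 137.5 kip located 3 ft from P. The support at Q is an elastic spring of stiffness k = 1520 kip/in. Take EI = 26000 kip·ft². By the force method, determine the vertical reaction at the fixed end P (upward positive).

R_P = 101.9 kip

Take the reaction at Q as the redundant and release it; the primary structure is a cantilever fixed at P.
Free-end deflection of the primary structure under the applied loading (downward +):
  point load 68.5 at a = 4: Pa²(3L − a)/(6EI) = 2009/EI
  point load 137.5 at a = 3: Pa²(3L − a)/(6EI) = 2475/EI
  δ_0 = 4484/EI
Tip deflection under a unit load at Q: L³/(3EI) = 41.67/EI.
With EI = 26000 kip·ft²: δ_0 = 0.17247 ft and δ_{QQ} = 0.001603 ft/kip.
Compatibility — the spring shortens by R_Q/k under the reaction it provides: δ_0 − R_Q·δ_{QQ} = R_Q/k. With 1/k = 1/(1520×12) ft/kip = 0.000055 ft/kip, R_Q = δ_0 / (δ_{QQ} + 1/k) = 0.17247 / (0.001603 + 0.000055) = 104.1 kip.
Vertical equilibrium: R_P = ΣP − R_Q = 206 − 104.1 = 101.9 kip.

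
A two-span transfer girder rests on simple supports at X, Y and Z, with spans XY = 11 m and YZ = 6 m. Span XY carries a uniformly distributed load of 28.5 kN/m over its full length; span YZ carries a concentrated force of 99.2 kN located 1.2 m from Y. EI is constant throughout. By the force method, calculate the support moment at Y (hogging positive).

Release continuity at Y by inserting a hinge; the redundant is the internal moment M_Y. The primary structure is two simply-supported spans XY and YZ.
Rotations at Y on the released spans (each span's end-slope, ×1/EI):
  span XY: UDL 28.5: wL³/(24EI) = 1581/EI
  span YZ: point load 99.2 at a = 1.2: Pab(L + b)/(6LEI) = 171.4/EI
  relative rotation θ_0 = (1581 + 171.4)/EI = 1752/EI
A unit hogging moment at Y produces rotation L₁/(3EI) + L₂/(3EI) = 5.667/EI.
Compatibility: M_Y·(L₁+L₂)/(3EI) = θ_0, giving M_Y = 309.2 kN·m (hogging).

M_Y = 309.2 kN·m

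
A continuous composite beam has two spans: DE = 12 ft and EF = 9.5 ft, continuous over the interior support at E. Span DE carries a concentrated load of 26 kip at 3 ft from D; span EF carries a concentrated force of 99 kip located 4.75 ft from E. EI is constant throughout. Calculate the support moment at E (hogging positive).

M_E = 98.33 kip·ft

Release continuity at E by inserting a hinge; the redundant is the internal moment M_E. The primary structure is two simply-supported spans DE and EF.
End slopes at the hinge E, treating each span as simply supported:
  span DE: point load 26 at a = 3: Pab(L + a)/(6LEI) = 146.2/EI
  span EF: point load 99 at a = 4.75: Pab(L + b)/(6LEI) = 558.4/EI
  relative rotation θ_0 = (146.2 + 558.4)/EI = 704.7/EI
A unit hogging moment at E produces rotation L₁/(3EI) + L₂/(3EI) = 7.167/EI.
Compatibility: M_E·(L₁+L₂)/(3EI) = θ_0, giving M_E = 98.33 kip·ft (hogging).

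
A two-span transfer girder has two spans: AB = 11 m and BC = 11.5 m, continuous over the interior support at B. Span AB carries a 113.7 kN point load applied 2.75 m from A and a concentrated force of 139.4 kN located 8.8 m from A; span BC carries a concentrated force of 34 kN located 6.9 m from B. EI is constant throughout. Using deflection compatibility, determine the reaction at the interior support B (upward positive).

Take M_B as the redundant. Released structure: two simple spans AB and BC with a hinge at B.
Discontinuity in slope at B on the released structure — sum the simple-span end rotations:
  span AB: point load 113.7 at a = 2.75: Pab(L + a)/(6LEI) = 537.4/EI
  span AB: point load 139.4 at a = 8.8: Pab(L + a)/(6LEI) = 809.6/EI
  span BC: point load 34 at a = 6.9: Pab(L + b)/(6LEI) = 251.8/EI
  relative rotation θ_0 = (1347 + 251.8)/EI = 1599/EI
A unit hogging moment at B produces rotation L₁/(3EI) + L₂/(3EI) = 7.5/EI.
Compatibility: M_B·(L₁+L₂)/(3EI) = θ_0, giving M_B = 213.2 kN·m (hogging).
Span AB, ΣM about A with M_B applied at B: R_B^{AB}·11 = 1539 + 213.2, so R_B^{AB} = 159.3 kN and R_A = 253.1 − 159.3 = 93.78 kN.
Span BC, ΣM about C: R_B^{BC}·11.5 = 156.4 + 213.2, so R_B^{BC} = 32.14 kN and R_C = 34 − 32.14 = 1.863 kN.
R_B = 159.3 + 32.14 = 191.5 kN.

R_B = 191.5 kN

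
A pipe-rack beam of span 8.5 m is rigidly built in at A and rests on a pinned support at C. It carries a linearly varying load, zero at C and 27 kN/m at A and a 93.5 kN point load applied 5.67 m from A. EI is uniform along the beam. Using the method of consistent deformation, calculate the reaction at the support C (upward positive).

R_C = 71.48 kN

Choose R_C as the redundant. The primary structure is the cantilever fixed at A.
Free-end deflection of the primary structure under the applied loading (downward +):
  triangular load, peak 27 at the fixed end: w₀L⁴/(30EI) = 4698/EI
  point load 93.5 at a = 5.67: Pa²(3L − a)/(6EI) = 9935/EI
  δ_0 = 14633/EI
Flexibility coefficient — unit upward force at C: δ_{CC} = L³/(3EI) = 204.7/EI.
The prop prevents deflection at C: R_C = δ_0/δ_{CC} = 14633/204.7 = 71.48 kN.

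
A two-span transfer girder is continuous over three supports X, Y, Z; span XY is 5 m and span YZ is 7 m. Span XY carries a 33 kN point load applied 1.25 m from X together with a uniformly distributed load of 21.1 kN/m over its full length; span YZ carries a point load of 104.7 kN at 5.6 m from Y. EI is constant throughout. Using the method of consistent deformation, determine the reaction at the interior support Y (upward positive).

Take M_Y as the redundant. Released structure: two simple spans XY and YZ with a hinge at Y.
Discontinuity in slope at Y on the released structure — sum the simple-span end rotations:
  span XY: point load 33 at a = 1.25: Pab(L + a)/(6LEI) = 32.23/EI
  span XY: UDL 21.1: wL³/(24EI) = 109.9/EI
  span YZ: point load 104.7 at a = 5.6: Pab(L + b)/(6LEI) = 164.2/EI
  relative rotation θ_0 = (142.1 + 164.2)/EI = 306.3/EI
A unit hogging moment at Y produces rotation L₁/(3EI) + L₂/(3EI) = 4/EI.
Slope continuity at Y: θ_0 = M_Y·4/EI, so M_Y = 306.3/4 = 76.57 kN·m (hogging).
Span XY, ΣM about X with M_Y applied at Y: R_Y^{XY}·5 = 305 + 76.57, so R_Y^{XY} = 76.31 kN and R_X = 138.5 − 76.31 = 62.19 kN.
Span YZ, ΣM about Z: R_Y^{YZ}·7 = 146.6 + 76.57, so R_Y^{YZ} = 31.88 kN and R_Z = 104.7 − 31.88 = 72.82 kN.
R_Y = 76.31 + 31.88 = 108.2 kN.

R_Y = 108.2 kN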